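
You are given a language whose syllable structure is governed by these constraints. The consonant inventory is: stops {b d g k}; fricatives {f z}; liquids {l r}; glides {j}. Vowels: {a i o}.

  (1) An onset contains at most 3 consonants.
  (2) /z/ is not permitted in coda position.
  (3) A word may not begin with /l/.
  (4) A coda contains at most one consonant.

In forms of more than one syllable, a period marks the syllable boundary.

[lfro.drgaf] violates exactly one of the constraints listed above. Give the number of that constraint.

3

[lfro.drgaf]: word begins with /l/.
This is a violation of constraint 3: "A word may not begin with /l/."
The remaining constraints (1, 2, 4) are satisfied.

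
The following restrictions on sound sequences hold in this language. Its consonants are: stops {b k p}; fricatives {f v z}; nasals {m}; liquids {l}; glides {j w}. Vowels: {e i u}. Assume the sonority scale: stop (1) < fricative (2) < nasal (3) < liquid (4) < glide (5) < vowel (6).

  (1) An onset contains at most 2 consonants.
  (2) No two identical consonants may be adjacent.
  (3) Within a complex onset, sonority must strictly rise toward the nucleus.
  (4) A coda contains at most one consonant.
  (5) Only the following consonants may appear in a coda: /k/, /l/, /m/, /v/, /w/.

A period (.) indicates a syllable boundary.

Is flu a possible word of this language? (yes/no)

flu — σ1 onset /fl/ (2→4 rises), coda /∅/ ok → permitted

yes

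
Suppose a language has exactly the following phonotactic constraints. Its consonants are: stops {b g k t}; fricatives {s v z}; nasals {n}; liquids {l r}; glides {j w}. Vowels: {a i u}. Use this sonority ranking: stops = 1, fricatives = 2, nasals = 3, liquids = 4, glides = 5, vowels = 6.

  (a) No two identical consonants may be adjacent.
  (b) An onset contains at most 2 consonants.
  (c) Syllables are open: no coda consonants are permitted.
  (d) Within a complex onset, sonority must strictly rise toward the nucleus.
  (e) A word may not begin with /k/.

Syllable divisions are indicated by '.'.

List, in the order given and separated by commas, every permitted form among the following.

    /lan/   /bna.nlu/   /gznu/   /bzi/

/lan/ — violates constraint (c): syllable 1 coda /n/ has 1 consonant (> 0) → not permitted
/bna.nlu/ — σ1 onset /bn/ (1→3 rises), coda /∅/ ok; σ2 onset /nl/ (3→4 rises), coda /∅/ ok → permitted
/gznu/ — violates constraint (b): syllable 1 onset /gzn/ has 3 consonants (> 2) → not permitted
/bzi/ — σ1 onset /bz/ (1→2 rises), coda /∅/ ok → permitted

/bna.nlu/, /bzi/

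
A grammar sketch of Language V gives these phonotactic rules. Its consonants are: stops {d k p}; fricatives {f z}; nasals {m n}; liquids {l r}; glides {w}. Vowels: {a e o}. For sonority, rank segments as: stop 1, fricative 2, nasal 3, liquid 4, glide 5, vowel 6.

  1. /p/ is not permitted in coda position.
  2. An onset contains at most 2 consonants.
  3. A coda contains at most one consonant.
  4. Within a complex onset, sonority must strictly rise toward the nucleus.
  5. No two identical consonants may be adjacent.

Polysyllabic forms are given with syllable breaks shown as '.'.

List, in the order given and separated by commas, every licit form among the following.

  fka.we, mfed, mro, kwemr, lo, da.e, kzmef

fka.we — violates constraint 4: syllable 1 onset /fk/: /f/ (fricative, 2) → /k/ (stop, 1) does not rise → illicit
mfed — violates constraint 4: syllable 1 onset /mf/: /m/ (nasal, 3) → /f/ (fricative, 2) does not rise → illicit
mro — σ1 onset /mr/ (3→4 rises), coda /∅/ ok → licit
kwemr — violates constraint 3: syllable 1 coda /mr/ has 2 consonants (> 1) → illicit
lo — σ1 onset /l/, coda /∅/ ok → licit
da.e — σ1 onset /d/, coda /∅/ ok; σ2 onset /∅/, coda /∅/ ok → licit
kzmef — violates constraint 2: syllable 1 onset /kzm/ has 3 consonants (> 2) → illicit

mro, lo, da.e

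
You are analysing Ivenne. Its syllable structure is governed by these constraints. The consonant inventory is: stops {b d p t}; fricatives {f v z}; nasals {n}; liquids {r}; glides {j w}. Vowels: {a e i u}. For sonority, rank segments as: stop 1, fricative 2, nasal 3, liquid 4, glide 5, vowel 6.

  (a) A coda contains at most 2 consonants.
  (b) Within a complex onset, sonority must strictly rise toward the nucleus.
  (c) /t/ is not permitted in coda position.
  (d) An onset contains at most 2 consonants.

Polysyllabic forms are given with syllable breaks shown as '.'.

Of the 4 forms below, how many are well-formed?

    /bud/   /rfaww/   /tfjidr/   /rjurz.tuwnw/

/bud/ — σ1 onset /b/, coda /d/ ok → well-formed
/rfaww/ — violates constraint (b): syllable 1 onset /rf/: /r/ (liquid, 4) → /f/ (fricative, 2) does not rise → ill-formed
/tfjidr/ — violates constraint (d): syllable 1 onset /tfj/ has 3 consonants (> 2) → ill-formed
/rjurz.tuwnw/ — violates constraint (a): syllable 2 coda /wnw/ has 3 consonants (> 2) → ill-formed
Well-formed: /bud/ → 1.

1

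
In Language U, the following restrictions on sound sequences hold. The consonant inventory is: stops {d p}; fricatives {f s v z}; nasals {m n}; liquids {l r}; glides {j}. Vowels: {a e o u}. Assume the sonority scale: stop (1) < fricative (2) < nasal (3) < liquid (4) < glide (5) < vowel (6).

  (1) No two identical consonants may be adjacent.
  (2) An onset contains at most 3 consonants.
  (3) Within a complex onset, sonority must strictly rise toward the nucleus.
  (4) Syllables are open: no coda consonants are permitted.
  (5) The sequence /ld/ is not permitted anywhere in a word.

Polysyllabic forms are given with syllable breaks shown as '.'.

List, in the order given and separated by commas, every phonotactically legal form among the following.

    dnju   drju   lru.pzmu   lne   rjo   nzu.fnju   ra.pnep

dnju, drju, rjo

dnju — σ1 onset /dnj/ (1→3→5 rises), coda /∅/ ok → phonotactically legal
drju — σ1 onset /drj/ (1→4→5 rises), coda /∅/ ok → phonotactically legal
lru.pzmu — violates constraint 3: syllable 1 onset /lr/: /l/ (liquid, 4) → /r/ (liquid, 4) does not rise → phonotactically illegal
lne — violates constraint 3: syllable 1 onset /ln/: /l/ (liquid, 4) → /n/ (nasal, 3) does not rise → phonotactically illegal
rjo — σ1 onset /rj/ (4→5 rises), coda /∅/ ok → phonotactically legal
nzu.fnju — violates constraint 3: syllable 1 onset /nz/: /n/ (nasal, 3) → /z/ (fricative, 2) does not rise → phonotactically illegal
ra.pnep — violates constraint 4: syllable 2 coda /p/ has 1 consonant (> 0) → phonotactically illegal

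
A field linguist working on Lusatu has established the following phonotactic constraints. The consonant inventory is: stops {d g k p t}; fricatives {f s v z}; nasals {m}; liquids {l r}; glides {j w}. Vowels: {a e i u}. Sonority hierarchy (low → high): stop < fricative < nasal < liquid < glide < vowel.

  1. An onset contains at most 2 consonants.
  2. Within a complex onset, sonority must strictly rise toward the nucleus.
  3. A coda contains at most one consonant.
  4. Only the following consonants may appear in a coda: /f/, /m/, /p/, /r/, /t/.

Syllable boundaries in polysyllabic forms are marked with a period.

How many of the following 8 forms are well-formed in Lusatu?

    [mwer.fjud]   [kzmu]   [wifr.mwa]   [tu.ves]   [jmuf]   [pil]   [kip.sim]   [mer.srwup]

1

[mwer.fjud] — violates constraint 4: syllable 2 coda contains /d/, which is not a licensed coda consonant → ill-formed
[kzmu] — violates constraint 1: syllable 1 onset /kzm/ has 3 consonants (> 2) → ill-formed
[wifr.mwa] — violates constraint 3: syllable 1 coda /fr/ has 2 consonants (> 1) → ill-formed
[tu.ves] — violates constraint 4: syllable 2 coda contains /s/, which is not a licensed coda consonant → ill-formed
[jmuf] — violates constraint 2: syllable 1 onset /jm/: /j/ (glide, 5) → /m/ (nasal, 3) does not rise → ill-formed
[pil] — violates constraint 4: syllable 1 coda contains /l/, which is not a licensed coda consonant → ill-formed
[kip.sim] — σ1 onset /k/, coda /p/ ok; σ2 onset /s/, coda /m/ ok → well-formed
[mer.srwup] — violates constraint 1: syllable 2 onset /srw/ has 3 consonants (> 2) → ill-formed
Well-formed: [kip.sim] → 1.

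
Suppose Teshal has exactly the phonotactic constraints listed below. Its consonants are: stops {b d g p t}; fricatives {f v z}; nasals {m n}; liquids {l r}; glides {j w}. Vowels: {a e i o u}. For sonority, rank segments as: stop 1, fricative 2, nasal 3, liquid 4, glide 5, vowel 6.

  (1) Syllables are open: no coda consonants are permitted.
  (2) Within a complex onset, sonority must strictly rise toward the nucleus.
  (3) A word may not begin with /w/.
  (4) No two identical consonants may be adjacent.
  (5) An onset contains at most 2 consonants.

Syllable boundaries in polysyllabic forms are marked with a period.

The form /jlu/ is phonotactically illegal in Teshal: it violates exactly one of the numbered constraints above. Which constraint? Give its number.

/jlu/: syllable 1 onset /jl/: /j/ (glide, 5) → /l/ (liquid, 4) does not rise.
This is a violation of constraint 2: "Within a complex onset, sonority must strictly rise toward the nucleus."
The remaining constraints (1, 3, 4, 5) are satisfied.

2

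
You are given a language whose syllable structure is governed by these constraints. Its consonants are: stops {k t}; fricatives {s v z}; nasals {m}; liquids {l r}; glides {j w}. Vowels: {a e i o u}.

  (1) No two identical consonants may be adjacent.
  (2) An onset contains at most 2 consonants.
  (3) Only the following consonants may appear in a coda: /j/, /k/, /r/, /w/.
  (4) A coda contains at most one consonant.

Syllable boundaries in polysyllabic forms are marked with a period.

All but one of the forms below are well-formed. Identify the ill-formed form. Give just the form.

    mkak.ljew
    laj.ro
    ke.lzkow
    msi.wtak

mkak.ljew — σ1 onset /mk/ (2C), coda /k/ ok; σ2 onset /lj/ (2C), coda /w/ ok → well-formed
laj.ro — σ1 onset /l/, coda /j/ ok; σ2 onset /r/, coda /∅/ ok → well-formed
ke.lzkow — violates constraint 2: syllable 2 onset /lzk/ has 3 consonants (> 2) → ill-formed
msi.wtak — σ1 onset /ms/ (2C), coda /∅/ ok; σ2 onset /wt/ (2C), coda /k/ ok → well-formed

ke.lzkow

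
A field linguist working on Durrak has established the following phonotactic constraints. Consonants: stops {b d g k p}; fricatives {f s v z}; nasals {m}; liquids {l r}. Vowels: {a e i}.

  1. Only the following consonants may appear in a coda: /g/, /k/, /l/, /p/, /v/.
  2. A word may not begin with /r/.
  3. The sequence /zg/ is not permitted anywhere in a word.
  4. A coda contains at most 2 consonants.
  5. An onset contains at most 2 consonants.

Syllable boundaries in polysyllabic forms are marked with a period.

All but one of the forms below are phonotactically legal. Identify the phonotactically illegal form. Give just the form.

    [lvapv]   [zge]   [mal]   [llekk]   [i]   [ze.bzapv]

[lvapv] — σ1 onset /lv/ (2C), coda /pv/ (2C) ok → phonotactically legal
[zge] — violates constraint 3: contains banned sequence /zg/ → phonotactically illegal
[mal] — σ1 onset /m/, coda /l/ ok → phonotactically legal
[llekk] — σ1 onset /ll/ (2C), coda /kk/ (2C) ok → phonotactically legal
[i] — σ1 onset /∅/, coda /∅/ ok → phonotactically legal
[ze.bzapv] — σ1 onset /z/, coda /∅/ ok; σ2 onset /bz/ (2C), coda /pv/ (2C) ok → phonotactically legal

[zge]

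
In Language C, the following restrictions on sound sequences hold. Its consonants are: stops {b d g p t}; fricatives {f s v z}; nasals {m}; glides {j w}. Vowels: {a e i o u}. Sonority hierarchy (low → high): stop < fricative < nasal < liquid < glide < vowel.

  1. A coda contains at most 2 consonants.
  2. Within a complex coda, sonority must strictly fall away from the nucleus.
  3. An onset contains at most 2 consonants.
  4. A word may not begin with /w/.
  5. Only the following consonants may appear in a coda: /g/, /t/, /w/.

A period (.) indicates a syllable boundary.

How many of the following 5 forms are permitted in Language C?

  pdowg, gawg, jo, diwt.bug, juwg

5

pdowg — σ1 onset /pd/ (2C), coda /wg/ (5→1 falls) ok → permitted
gawg — σ1 onset /g/, coda /wg/ (5→1 falls) ok → permitted
jo — σ1 onset /j/, coda /∅/ ok → permitted
diwt.bug — σ1 onset /d/, coda /wt/ (5→1 falls) ok; σ2 onset /b/, coda /g/ ok → permitted
juwg — σ1 onset /j/, coda /wg/ (5→1 falls) ok → permitted
Permitted: pdowg, gawg, jo, diwt.bug, juwg → 5.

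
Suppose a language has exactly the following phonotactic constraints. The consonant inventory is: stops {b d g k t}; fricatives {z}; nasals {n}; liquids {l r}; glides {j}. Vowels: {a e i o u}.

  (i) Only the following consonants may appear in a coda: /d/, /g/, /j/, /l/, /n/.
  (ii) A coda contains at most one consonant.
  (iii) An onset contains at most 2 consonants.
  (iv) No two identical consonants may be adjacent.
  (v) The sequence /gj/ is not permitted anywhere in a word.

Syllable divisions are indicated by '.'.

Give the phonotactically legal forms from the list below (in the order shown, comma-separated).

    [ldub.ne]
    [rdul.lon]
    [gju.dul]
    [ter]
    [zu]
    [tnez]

[zu]

[ldub.ne] — violates constraint (i): syllable 1 coda contains /b/, which is not a licensed coda consonant → phonotactically illegal
[rdul.lon] — violates constraint (iv): adjacent identical consonants /ll/ → phonotactically illegal
[gju.dul] — violates constraint (v): contains banned sequence /gj/ → phonotactically illegal
[ter] — violates constraint (i): syllable 1 coda contains /r/, which is not a licensed coda consonant → phonotactically illegal
[zu] — σ1 onset /z/, coda /∅/ ok → phonotactically legal
[tnez] — violates constraint (i): syllable 1 coda contains /z/, which is not a licensed coda consonant → phonotactically illegal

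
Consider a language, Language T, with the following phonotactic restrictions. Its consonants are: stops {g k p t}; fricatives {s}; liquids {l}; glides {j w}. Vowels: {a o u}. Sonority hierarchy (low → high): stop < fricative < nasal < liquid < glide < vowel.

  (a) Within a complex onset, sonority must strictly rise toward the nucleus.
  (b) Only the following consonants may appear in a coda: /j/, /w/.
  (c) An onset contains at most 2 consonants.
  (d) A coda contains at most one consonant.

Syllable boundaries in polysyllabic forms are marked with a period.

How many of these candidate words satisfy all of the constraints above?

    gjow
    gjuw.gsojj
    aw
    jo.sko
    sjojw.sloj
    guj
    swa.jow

4

gjow — σ1 onset /gj/ (1→5 rises), coda /w/ ok → licit
gjuw.gsojj — violates constraint (d): syllable 2 coda /jj/ has 2 consonants (> 1) → illicit
aw — σ1 onset /∅/, coda /w/ ok → licit
jo.sko — violates constraint (a): syllable 2 onset /sk/: /s/ (fricative, 2) → /k/ (stop, 1) does not rise → illicit
sjojw.sloj — violates constraint (d): syllable 1 coda /jw/ has 2 consonants (> 1) → illicit
guj — σ1 onset /g/, coda /j/ ok → licit
swa.jow — σ1 onset /sw/ (2→5 rises), coda /∅/ ok; σ2 onset /j/, coda /w/ ok → licit
Licit: gjow, aw, guj, swa.jow → 4.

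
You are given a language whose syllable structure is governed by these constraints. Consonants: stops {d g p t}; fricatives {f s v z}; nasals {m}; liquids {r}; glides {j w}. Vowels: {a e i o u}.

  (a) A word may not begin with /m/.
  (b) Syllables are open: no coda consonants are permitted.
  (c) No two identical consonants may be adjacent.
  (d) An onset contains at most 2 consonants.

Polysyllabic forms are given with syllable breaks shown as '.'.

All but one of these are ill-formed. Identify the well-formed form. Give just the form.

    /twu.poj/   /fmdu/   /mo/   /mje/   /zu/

/twu.poj/ — violates constraint (b): syllable 2 coda /j/ has 1 consonant (> 0) → ill-formed
/fmdu/ — violates constraint (d): syllable 1 onset /fmd/ has 3 consonants (> 2) → ill-formed
/mo/ — violates constraint (a): word begins with /m/ → ill-formed
/mje/ — violates constraint (a): word begins with /m/ → ill-formed
/zu/ — σ1 onset /z/, coda /∅/ ok → well-formed

/zu/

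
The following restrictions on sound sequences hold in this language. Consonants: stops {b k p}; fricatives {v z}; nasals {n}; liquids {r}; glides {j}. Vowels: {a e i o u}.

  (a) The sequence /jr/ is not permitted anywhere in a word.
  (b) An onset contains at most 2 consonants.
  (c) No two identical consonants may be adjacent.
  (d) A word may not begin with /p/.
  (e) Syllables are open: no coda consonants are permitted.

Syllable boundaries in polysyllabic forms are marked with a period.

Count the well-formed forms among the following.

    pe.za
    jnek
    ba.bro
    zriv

pe.za — violates constraint (d): word begins with /p/ → ill-formed
jnek — violates constraint (e): syllable 1 coda /k/ has 1 consonant (> 0) → ill-formed
ba.bro — σ1 onset /b/, coda /∅/ ok; σ2 onset /br/ (2C), coda /∅/ ok → well-formed
zriv — violates constraint (e): syllable 1 coda /v/ has 1 consonant (> 0) → ill-formed
Well-formed: ba.bro → 1.

1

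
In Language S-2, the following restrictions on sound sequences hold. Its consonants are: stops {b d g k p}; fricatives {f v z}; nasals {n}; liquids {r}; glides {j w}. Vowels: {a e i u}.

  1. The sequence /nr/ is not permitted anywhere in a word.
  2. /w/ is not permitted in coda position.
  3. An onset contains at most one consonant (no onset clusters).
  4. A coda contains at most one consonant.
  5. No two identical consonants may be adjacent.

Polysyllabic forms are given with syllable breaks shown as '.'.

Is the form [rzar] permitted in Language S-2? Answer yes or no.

[rzar] — violates constraint 3: syllable 1 onset /rz/ has 2 consonants (> 1) → not permitted

no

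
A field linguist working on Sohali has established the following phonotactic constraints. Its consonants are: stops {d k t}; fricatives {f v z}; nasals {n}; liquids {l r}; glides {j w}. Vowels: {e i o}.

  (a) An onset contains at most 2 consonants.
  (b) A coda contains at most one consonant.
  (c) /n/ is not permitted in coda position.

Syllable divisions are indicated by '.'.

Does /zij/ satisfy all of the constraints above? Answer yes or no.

yes

/zij/ — σ1 onset /z/, coda /j/ ok → permitted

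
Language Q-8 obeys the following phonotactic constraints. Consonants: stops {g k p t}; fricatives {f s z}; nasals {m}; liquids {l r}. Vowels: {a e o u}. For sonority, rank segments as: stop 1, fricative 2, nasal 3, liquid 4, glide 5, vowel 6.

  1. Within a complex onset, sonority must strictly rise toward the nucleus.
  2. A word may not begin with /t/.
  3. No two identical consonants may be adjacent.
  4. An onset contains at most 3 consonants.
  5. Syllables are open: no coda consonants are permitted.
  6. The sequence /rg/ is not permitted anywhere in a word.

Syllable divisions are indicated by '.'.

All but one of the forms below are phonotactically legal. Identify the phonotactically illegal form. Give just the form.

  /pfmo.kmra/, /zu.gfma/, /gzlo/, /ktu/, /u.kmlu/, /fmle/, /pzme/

/pfmo.kmra/ — σ1 onset /pfm/ (1→2→3 rises), coda /∅/ ok; σ2 onset /kmr/ (1→3→4 rises), coda /∅/ ok → phonotactically legal
/zu.gfma/ — σ1 onset /z/, coda /∅/ ok; σ2 onset /gfm/ (1→2→3 rises), coda /∅/ ok → phonotactically legal
/gzlo/ — σ1 onset /gzl/ (1→2→4 rises), coda /∅/ ok → phonotactically legal
/ktu/ — violates constraint 1: syllable 1 onset /kt/: /k/ (stop, 1) → /t/ (stop, 1) does not rise → phonotactically illegal
/u.kmlu/ — σ1 onset /∅/, coda /∅/ ok; σ2 onset /kml/ (1→3→4 rises), coda /∅/ ok → phonotactically legal
/fmle/ — σ1 onset /fml/ (2→3→4 rises), coda /∅/ ok → phonotactically legal
/pzme/ — σ1 onset /pzm/ (1→2→3 rises), coda /∅/ ok → phonotactically legal

/ktu/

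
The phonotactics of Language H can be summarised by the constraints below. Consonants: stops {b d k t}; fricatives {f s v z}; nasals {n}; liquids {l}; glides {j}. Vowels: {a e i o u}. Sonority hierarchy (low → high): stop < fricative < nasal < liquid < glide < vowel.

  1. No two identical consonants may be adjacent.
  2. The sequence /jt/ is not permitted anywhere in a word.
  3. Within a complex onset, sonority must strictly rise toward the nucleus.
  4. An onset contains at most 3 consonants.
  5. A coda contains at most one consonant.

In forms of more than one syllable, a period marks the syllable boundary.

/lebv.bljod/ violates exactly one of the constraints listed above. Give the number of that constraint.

/lebv.bljod/: syllable 1 coda /bv/ has 2 consonants (> 1).
This is a violation of constraint 5: "A coda contains at most one consonant."
The remaining constraints (1, 2, 3, 4) are satisfied.

5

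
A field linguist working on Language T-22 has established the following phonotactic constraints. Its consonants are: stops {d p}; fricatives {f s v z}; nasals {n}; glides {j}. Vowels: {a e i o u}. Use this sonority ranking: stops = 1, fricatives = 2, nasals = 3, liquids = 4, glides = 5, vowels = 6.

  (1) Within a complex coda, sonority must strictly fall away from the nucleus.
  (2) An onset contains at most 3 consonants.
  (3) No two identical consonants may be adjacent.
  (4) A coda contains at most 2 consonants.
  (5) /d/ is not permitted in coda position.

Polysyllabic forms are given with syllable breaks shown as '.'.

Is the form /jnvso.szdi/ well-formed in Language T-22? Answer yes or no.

no

/jnvso.szdi/ — violates constraint 2: syllable 1 onset /jnvs/ has 4 consonants (> 3) → ill-formed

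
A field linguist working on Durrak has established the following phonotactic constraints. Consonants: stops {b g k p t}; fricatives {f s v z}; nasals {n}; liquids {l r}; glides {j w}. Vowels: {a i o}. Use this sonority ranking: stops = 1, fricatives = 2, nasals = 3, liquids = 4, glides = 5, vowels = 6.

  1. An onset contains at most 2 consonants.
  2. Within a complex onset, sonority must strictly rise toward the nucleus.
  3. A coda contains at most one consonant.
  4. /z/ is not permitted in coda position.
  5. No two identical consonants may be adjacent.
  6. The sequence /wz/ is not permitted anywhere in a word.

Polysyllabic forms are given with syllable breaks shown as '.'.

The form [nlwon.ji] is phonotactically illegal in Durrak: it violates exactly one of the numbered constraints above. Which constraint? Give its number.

[nlwon.ji]: syllable 1 onset /nlw/ has 3 consonants (> 2).
This is a violation of constraint 1: "An onset contains at most 2 consonants."
The remaining constraints (2, 3, 4, 5, 6) are satisfied.

1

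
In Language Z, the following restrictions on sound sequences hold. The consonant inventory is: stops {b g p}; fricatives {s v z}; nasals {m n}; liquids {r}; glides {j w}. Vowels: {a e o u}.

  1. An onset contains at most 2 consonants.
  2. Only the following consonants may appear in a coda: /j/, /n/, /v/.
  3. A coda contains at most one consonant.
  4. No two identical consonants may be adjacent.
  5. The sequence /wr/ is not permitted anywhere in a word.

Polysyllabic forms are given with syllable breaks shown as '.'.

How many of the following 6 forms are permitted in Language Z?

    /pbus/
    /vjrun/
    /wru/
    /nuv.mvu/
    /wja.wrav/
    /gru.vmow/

1

/pbus/ — violates constraint 2: syllable 1 coda contains /s/, which is not a licensed coda consonant → not permitted
/vjrun/ — violates constraint 1: syllable 1 onset /vjr/ has 3 consonants (> 2) → not permitted
/wru/ — violates constraint 5: contains banned sequence /wr/ → not permitted
/nuv.mvu/ — σ1 onset /n/, coda /v/ ok; σ2 onset /mv/ (2C), coda /∅/ ok → permitted
/wja.wrav/ — violates constraint 5: contains banned sequence /wr/ → not permitted
/gru.vmow/ — violates constraint 2: syllable 2 coda contains /w/, which is not a licensed coda consonant → not permitted
Permitted: /nuv.mvu/ → 1.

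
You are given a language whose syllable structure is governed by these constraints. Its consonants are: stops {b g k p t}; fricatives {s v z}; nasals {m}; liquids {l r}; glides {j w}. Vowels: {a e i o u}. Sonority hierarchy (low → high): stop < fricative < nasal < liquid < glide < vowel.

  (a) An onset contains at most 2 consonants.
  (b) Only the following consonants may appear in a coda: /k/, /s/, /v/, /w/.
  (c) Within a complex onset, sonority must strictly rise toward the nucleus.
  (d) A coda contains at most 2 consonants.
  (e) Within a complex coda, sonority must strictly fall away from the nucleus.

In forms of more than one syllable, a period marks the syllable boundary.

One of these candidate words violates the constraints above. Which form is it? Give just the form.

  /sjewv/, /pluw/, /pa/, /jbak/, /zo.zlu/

/sjewv/ — σ1 onset /sj/ (2→5 rises), coda /wv/ (5→2 falls) ok → permitted
/pluw/ — σ1 onset /pl/ (1→4 rises), coda /w/ ok → permitted
/pa/ — σ1 onset /p/, coda /∅/ ok → permitted
/jbak/ — violates constraint (c): syllable 1 onset /jb/: /j/ (glide, 5) → /b/ (stop, 1) does not rise → not permitted
/zo.zlu/ — σ1 onset /z/, coda /∅/ ok; σ2 onset /zl/ (2→4 rises), coda /∅/ ok → permitted

/jbak/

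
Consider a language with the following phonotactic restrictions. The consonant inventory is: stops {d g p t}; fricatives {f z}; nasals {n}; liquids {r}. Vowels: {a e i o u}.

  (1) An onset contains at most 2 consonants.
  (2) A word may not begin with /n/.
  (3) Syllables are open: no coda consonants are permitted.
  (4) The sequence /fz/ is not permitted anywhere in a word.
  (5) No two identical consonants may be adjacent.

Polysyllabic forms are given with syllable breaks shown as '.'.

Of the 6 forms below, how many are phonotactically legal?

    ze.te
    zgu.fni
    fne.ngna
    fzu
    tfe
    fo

4

ze.te — σ1 onset /z/, coda /∅/ ok; σ2 onset /t/, coda /∅/ ok → phonotactically legal
zgu.fni — σ1 onset /zg/ (2C), coda /∅/ ok; σ2 onset /fn/ (2C), coda /∅/ ok → phonotactically legal
fne.ngna — violates constraint 1: syllable 2 onset /ngn/ has 3 consonants (> 2) → phonotactically illegal
fzu — violates constraint 4: contains banned sequence /fz/ → phonotactically illegal
tfe — σ1 onset /tf/ (2C), coda /∅/ ok → phonotactically legal
fo — σ1 onset /f/, coda /∅/ ok → phonotactically legal
Phonotactically legal: ze.te, zgu.fni, tfe, fo → 4.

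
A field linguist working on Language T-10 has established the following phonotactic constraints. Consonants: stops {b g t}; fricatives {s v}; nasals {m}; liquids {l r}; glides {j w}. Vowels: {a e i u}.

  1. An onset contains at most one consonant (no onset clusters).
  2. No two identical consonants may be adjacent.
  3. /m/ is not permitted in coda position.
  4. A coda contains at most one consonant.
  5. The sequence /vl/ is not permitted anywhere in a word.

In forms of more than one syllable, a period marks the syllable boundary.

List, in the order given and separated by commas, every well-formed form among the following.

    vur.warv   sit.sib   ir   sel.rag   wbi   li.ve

sit.sib, ir, sel.rag, li.ve

vur.warv — violates constraint 4: syllable 2 coda /rv/ has 2 consonants (> 1) → ill-formed
sit.sib — σ1 onset /s/, coda /t/ ok; σ2 onset /s/, coda /b/ ok → well-formed
ir — σ1 onset /∅/, coda /r/ ok → well-formed
sel.rag — σ1 onset /s/, coda /l/ ok; σ2 onset /r/, coda /g/ ok → well-formed
wbi — violates constraint 1: syllable 1 onset /wb/ has 2 consonants (> 1) → ill-formed
li.ve — σ1 onset /l/, coda /∅/ ok; σ2 onset /v/, coda /∅/ ok → well-formed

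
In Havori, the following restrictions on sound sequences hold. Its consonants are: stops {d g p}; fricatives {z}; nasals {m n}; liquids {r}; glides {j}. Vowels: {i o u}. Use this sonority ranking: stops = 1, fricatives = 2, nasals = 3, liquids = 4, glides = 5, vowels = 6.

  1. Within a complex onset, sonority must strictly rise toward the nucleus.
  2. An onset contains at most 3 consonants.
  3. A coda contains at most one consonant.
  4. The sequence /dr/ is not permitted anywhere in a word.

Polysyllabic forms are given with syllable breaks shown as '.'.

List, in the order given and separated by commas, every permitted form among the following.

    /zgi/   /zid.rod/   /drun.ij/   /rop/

/zgi/ — violates constraint 1: syllable 1 onset /zg/: /z/ (fricative, 2) → /g/ (stop, 1) does not rise → not permitted
/zid.rod/ — violates constraint 4: contains banned sequence /dr/ → not permitted
/drun.ij/ — violates constraint 4: contains banned sequence /dr/ → not permitted
/rop/ — σ1 onset /r/, coda /p/ ok → permitted

/rop/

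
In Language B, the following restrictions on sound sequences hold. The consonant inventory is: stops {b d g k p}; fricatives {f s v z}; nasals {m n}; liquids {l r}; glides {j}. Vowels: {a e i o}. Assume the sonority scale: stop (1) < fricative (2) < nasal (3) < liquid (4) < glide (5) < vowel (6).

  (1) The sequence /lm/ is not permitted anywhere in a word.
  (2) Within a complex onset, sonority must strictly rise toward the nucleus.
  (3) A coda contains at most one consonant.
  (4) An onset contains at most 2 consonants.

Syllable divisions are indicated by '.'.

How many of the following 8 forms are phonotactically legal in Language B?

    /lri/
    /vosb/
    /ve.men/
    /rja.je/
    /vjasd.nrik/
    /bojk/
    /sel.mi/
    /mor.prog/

/lri/ — violates constraint 2: syllable 1 onset /lr/: /l/ (liquid, 4) → /r/ (liquid, 4) does not rise → phonotactically illegal
/vosb/ — violates constraint 3: syllable 1 coda /sb/ has 2 consonants (> 1) → phonotactically illegal
/ve.men/ — σ1 onset /v/, coda /∅/ ok; σ2 onset /m/, coda /n/ ok → phonotactically legal
/rja.je/ — σ1 onset /rj/ (4→5 rises), coda /∅/ ok; σ2 onset /j/, coda /∅/ ok → phonotactically legal
/vjasd.nrik/ — violates constraint 3: syllable 1 coda /sd/ has 2 consonants (> 1) → phonotactically illegal
/bojk/ — violates constraint 3: syllable 1 coda /jk/ has 2 consonants (> 1) → phonotactically illegal
/sel.mi/ — violates constraint 1: contains banned sequence /lm/ → phonotactically illegal
/mor.prog/ — σ1 onset /m/, coda /r/ ok; σ2 onset /pr/ (1→4 rises), coda /g/ ok → phonotactically legal
Phonotactically legal: /ve.men/, /rja.je/, /mor.prog/ → 3.

3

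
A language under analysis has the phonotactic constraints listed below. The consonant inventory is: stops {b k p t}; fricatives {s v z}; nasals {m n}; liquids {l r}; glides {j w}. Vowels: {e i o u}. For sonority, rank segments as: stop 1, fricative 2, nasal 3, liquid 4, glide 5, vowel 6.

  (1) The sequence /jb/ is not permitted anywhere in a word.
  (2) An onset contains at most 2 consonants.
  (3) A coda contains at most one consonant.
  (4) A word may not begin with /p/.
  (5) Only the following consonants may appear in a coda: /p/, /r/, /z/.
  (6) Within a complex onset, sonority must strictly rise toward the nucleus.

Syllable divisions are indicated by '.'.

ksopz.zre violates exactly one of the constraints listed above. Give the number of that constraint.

3

ksopz.zre: syllable 1 coda /pz/ has 2 consonants (> 1).
This is a violation of constraint 3: "A coda contains at most one consonant."
The remaining constraints (1, 2, 4, 5, 6) are satisfied.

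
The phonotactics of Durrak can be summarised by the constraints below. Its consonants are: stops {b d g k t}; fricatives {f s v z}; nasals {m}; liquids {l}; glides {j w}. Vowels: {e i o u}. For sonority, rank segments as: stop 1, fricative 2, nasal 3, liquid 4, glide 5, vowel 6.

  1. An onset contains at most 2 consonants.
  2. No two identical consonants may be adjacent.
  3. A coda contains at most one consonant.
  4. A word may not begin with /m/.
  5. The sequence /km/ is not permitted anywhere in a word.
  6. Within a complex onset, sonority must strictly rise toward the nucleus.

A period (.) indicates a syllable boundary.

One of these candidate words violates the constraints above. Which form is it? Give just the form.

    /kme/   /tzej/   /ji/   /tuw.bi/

/kme/ — violates constraint 5: contains banned sequence /km/ → ill-formed
/tzej/ — σ1 onset /tz/ (1→2 rises), coda /j/ ok → well-formed
/ji/ — σ1 onset /j/, coda /∅/ ok → well-formed
/tuw.bi/ — σ1 onset /t/, coda /w/ ok; σ2 onset /b/, coda /∅/ ok → well-formed

/kme/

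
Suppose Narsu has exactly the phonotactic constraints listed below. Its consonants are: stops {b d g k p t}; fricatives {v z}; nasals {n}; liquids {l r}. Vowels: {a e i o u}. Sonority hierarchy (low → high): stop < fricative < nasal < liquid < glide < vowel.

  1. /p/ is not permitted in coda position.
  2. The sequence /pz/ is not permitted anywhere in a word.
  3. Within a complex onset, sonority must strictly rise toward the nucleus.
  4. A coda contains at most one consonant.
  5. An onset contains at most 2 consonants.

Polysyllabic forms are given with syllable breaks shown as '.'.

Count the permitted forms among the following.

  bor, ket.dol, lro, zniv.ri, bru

4

bor — σ1 onset /b/, coda /r/ ok → permitted
ket.dol — σ1 onset /k/, coda /t/ ok; σ2 onset /d/, coda /l/ ok → permitted
lro — violates constraint 3: syllable 1 onset /lr/: /l/ (liquid, 4) → /r/ (liquid, 4) does not rise → not permitted
zniv.ri — σ1 onset /zn/ (2→3 rises), coda /v/ ok; σ2 onset /r/, coda /∅/ ok → permitted
bru — σ1 onset /br/ (1→4 rises), coda /∅/ ok → permitted
Permitted: bor, ket.dol, zniv.ri, bru → 4.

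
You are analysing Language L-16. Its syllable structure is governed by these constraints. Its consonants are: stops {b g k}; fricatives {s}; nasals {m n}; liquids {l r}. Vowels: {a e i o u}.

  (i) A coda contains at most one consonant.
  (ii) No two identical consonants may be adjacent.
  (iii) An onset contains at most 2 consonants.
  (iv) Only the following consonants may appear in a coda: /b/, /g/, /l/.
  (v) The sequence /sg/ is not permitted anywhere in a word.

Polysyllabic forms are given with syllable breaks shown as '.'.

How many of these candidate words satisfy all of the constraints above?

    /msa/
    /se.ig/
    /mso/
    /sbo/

/msa/ — σ1 onset /ms/ (2C), coda /∅/ ok → well-formed
/se.ig/ — σ1 onset /s/, coda /∅/ ok; σ2 onset /∅/, coda /g/ ok → well-formed
/mso/ — σ1 onset /ms/ (2C), coda /∅/ ok → well-formed
/sbo/ — σ1 onset /sb/ (2C), coda /∅/ ok → well-formed
Well-formed: /msa/, /se.ig/, /mso/, /sbo/ → 4.

4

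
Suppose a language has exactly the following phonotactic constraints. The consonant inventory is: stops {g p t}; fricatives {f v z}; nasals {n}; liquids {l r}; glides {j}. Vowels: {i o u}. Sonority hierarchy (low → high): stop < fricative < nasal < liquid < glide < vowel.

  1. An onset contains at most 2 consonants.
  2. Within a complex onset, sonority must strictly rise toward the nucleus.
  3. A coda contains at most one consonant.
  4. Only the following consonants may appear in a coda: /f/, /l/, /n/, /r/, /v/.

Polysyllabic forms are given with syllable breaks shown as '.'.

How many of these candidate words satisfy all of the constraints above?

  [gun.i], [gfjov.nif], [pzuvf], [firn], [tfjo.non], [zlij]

1

[gun.i] — σ1 onset /g/, coda /n/ ok; σ2 onset /∅/, coda /∅/ ok → licit
[gfjov.nif] — violates constraint 1: syllable 1 onset /gfj/ has 3 consonants (> 2) → illicit
[pzuvf] — violates constraint 3: syllable 1 coda /vf/ has 2 consonants (> 1) → illicit
[firn] — violates constraint 3: syllable 1 coda /rn/ has 2 consonants (> 1) → illicit
[tfjo.non] — violates constraint 1: syllable 1 onset /tfj/ has 3 consonants (> 2) → illicit
[zlij] — violates constraint 4: syllable 1 coda contains /j/, which is not a licensed coda consonant → illicit
Licit: [gun.i] → 1.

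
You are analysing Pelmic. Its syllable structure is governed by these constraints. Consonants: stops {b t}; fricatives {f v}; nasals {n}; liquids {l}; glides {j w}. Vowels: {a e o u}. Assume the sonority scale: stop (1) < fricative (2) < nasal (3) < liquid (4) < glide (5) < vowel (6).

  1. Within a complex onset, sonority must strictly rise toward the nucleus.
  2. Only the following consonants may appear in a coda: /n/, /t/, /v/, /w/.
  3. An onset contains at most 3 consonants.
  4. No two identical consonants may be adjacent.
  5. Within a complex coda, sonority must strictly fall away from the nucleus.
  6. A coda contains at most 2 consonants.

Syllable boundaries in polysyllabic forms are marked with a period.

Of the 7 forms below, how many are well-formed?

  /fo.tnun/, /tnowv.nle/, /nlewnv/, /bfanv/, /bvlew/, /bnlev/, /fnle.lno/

/fo.tnun/ — σ1 onset /f/, coda /∅/ ok; σ2 onset /tn/ (1→3 rises), coda /n/ ok → well-formed
/tnowv.nle/ — σ1 onset /tn/ (1→3 rises), coda /wv/ (5→2 falls) ok; σ2 onset /nl/ (3→4 rises), coda /∅/ ok → well-formed
/nlewnv/ — violates constraint 6: syllable 1 coda /wnv/ has 3 consonants (> 2) → ill-formed
/bfanv/ — σ1 onset /bf/ (1→2 rises), coda /nv/ (3→2 falls) ok → well-formed
/bvlew/ — σ1 onset /bvl/ (1→2→4 rises), coda /w/ ok → well-formed
/bnlev/ — σ1 onset /bnl/ (1→3→4 rises), coda /v/ ok → well-formed
/fnle.lno/ — violates constraint 1: syllable 2 onset /ln/: /l/ (liquid, 4) → /n/ (nasal, 3) does not rise → ill-formed
Well-formed: /fo.tnun/, /tnowv.nle/, /bfanv/, /bvlew/, /bnlev/ → 5.

5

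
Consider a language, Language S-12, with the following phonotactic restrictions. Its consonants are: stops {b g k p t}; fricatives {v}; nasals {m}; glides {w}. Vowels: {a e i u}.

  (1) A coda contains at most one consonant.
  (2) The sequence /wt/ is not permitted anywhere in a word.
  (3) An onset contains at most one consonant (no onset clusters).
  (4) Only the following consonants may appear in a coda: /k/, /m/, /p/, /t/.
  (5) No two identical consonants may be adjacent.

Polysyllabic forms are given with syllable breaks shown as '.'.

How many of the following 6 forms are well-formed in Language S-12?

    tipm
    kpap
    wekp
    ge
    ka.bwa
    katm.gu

tipm — violates constraint 1: syllable 1 coda /pm/ has 2 consonants (> 1) → ill-formed
kpap — violates constraint 3: syllable 1 onset /kp/ has 2 consonants (> 1) → ill-formed
wekp — violates constraint 1: syllable 1 coda /kp/ has 2 consonants (> 1) → ill-formed
ge — σ1 onset /g/, coda /∅/ ok → well-formed
ka.bwa — violates constraint 3: syllable 2 onset /bw/ has 2 consonants (> 1) → ill-formed
katm.gu — violates constraint 1: syllable 1 coda /tm/ has 2 consonants (> 1) → ill-formed
Well-formed: ge → 1.

1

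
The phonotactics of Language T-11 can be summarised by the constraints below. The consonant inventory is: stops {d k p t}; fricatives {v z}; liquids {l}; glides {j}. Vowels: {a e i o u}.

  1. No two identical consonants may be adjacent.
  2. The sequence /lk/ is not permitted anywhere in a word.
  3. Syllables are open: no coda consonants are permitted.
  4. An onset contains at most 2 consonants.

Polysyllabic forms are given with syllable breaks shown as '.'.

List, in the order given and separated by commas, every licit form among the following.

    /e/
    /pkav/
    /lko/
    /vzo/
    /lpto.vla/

/e/, /vzo/

/e/ — σ1 onset /∅/, coda /∅/ ok → licit
/pkav/ — violates constraint 3: syllable 1 coda /v/ has 1 consonant (> 0) → illicit
/lko/ — violates constraint 2: contains banned sequence /lk/ → illicit
/vzo/ — σ1 onset /vz/ (2C), coda /∅/ ok → licit
/lpto.vla/ — violates constraint 4: syllable 1 onset /lpt/ has 3 consonants (> 2) → illicit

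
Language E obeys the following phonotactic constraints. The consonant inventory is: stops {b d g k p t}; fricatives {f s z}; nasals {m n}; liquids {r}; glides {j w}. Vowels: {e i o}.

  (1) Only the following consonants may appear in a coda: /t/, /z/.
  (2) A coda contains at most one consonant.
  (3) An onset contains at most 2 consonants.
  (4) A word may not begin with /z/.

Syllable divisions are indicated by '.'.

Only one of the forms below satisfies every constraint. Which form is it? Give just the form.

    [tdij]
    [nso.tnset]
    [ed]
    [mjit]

[tdij] — violates constraint 1: syllable 1 coda contains /j/, which is not a licensed coda consonant → ill-formed
[nso.tnset] — violates constraint 3: syllable 2 onset /tns/ has 3 consonants (> 2) → ill-formed
[ed] — violates constraint 1: syllable 1 coda contains /d/, which is not a licensed coda consonant → ill-formed
[mjit] — σ1 onset /mj/ (2C), coda /t/ ok → well-formed

[mjit]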